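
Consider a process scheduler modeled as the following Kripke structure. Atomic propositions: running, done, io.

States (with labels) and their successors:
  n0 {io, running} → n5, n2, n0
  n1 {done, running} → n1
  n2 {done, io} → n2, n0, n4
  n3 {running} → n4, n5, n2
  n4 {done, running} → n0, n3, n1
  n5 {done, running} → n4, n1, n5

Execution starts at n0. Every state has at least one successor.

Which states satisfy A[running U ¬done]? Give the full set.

States satisfying running: {n0, n1, n3, n4, n5}.
States satisfying ¬done: {n0, n3}.
States satisfying A[running U ¬done]: {n0, n3}.

{n0, n3}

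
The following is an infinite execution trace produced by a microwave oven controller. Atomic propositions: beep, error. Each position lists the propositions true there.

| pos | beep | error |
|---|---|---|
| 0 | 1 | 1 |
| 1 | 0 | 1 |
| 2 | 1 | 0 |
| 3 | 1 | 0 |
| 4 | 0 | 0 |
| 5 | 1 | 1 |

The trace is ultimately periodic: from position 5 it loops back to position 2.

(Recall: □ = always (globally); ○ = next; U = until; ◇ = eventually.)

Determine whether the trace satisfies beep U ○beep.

Holds

Walking from position 0: ○beep first holds at position 1, and beep holds at every earlier position along the way, so beep U ○beep holds.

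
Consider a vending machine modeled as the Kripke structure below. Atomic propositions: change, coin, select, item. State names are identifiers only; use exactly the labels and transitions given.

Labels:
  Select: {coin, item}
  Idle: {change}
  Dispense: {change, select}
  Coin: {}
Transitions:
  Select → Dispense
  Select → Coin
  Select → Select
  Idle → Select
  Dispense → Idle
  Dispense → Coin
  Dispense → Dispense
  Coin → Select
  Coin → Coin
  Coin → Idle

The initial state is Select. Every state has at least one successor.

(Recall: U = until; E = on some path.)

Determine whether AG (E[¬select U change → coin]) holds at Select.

States satisfying E[¬select U change → coin]: {Select, Idle, Coin}.
States satisfying AG (E[¬select U change → coin]): ∅.
Dispense is reachable from Select and violates E[¬select U change → coin], so AG fails at Select.
Select ∉ Sat(AG (E[¬select U change → coin])).

Does not hold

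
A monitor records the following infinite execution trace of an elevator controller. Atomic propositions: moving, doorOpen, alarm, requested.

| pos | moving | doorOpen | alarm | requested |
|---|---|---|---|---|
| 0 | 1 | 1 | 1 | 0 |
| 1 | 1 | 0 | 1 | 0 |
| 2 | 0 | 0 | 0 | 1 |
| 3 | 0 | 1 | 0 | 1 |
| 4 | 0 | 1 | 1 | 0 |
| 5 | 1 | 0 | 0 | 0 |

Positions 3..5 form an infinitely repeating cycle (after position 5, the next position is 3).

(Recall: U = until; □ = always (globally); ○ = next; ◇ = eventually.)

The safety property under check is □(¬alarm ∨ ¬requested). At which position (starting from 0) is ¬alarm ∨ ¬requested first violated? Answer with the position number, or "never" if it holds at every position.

¬alarm ∨ ¬requested holds at every position 0..5, and those are all the positions the trace ever visits, so the invariant □(¬alarm ∨ ¬requested) is never violated.

never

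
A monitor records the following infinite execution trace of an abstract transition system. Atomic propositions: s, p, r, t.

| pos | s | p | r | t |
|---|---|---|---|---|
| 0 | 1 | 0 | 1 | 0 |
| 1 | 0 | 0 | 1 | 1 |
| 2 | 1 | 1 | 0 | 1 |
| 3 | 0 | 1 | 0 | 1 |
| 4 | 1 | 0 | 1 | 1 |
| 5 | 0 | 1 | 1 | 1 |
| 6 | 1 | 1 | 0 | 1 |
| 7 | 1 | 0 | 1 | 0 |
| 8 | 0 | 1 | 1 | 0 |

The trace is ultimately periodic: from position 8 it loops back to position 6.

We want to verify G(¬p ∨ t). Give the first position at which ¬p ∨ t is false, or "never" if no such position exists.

8

Check ¬p ∨ t at each position in order: 0 ✓, 1 ✓, 2 ✓, 3 ✓, 4 ✓, 5 ✓, 6 ✓, 7 ✓.
At position 8 the labels are {p, r}, so ¬p ∨ t is false there. This is the first violation.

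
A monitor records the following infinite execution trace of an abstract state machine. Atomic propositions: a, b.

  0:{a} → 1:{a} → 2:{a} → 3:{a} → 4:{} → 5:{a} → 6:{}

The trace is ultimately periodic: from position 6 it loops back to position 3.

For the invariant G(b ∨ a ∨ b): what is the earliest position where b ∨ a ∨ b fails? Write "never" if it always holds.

Check b ∨ a ∨ b at each position in order: 0 ✓, 1 ✓, 2 ✓, 3 ✓.
At position 4 the labels are {}, so b ∨ a ∨ b is false there. This is the first violation.

4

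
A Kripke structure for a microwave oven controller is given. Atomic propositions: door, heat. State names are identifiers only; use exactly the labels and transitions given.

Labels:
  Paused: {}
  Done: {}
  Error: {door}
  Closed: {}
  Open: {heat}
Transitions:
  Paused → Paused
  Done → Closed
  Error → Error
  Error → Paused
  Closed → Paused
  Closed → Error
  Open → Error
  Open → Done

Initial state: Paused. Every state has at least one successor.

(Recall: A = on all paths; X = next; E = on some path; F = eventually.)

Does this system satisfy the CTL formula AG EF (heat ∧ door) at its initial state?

States satisfying EF (heat ∧ door): ∅.
States satisfying AG EF (heat ∧ door): ∅.
Paused is reachable from Paused and violates EF (heat ∧ door), so AG fails at Paused.
Paused ∉ Sat(AG EF (heat ∧ door)).

Does not hold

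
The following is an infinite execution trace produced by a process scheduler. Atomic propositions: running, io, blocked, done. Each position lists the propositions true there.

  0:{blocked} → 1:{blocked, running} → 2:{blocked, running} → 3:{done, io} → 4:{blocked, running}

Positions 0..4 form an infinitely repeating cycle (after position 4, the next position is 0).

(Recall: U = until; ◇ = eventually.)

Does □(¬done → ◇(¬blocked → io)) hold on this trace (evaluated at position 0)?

Yes

¬done → ◇(¬blocked → io) holds at every position 0..4, and those are all positions ever visited, so □(¬done → ◇(¬blocked → io)) holds.
Positions where ¬done holds: 0, 1, 2, 4.
Check ◇(¬blocked → io) at each: 0→ok, 1→ok, 2→ok, 4→ok.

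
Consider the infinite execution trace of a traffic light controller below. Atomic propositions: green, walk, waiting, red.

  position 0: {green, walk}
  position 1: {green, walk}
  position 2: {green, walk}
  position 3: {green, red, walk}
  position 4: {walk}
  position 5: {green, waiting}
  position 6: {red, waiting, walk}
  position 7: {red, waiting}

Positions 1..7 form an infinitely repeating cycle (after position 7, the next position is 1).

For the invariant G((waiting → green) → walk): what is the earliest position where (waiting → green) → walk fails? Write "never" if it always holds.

5

Check (waiting → green) → walk at each position in order: 0 ✓, 1 ✓, 2 ✓, 3 ✓, 4 ✓.
At position 5 the labels are {green, waiting}, so (waiting → green) → walk is false there. This is the first violation.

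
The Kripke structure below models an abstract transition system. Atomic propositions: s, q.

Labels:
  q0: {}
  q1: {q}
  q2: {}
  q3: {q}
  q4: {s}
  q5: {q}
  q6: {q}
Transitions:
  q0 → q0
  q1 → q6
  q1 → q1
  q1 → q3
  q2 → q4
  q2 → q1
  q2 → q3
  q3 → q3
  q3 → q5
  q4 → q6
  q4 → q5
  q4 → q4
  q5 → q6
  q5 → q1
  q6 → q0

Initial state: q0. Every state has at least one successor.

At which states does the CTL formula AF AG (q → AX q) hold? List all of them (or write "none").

{q0, q6}

States satisfying AG (q → AX q): {q0}.
States satisfying AF AG (q → AX q): {q0, q6}.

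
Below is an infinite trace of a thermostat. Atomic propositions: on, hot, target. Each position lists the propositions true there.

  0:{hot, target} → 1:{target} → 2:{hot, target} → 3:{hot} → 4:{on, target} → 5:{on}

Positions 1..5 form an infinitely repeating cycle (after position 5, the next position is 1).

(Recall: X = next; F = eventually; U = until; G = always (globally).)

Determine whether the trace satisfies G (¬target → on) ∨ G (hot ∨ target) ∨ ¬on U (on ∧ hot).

¬target → on must hold at every position from 0 onward. It fails at position 3, so G (¬target → on) is false.
Positions where ¬target holds: 3, 5.
Check on at each: 3→fails, 5→ok.
At position 0: G (¬target → on) is false; G (hot ∨ target) ∨ ¬on U (on ∧ hot) is false; so G (¬target → on) ∨ G (hot ∨ target) ∨ ¬on U (on ∧ hot) is false.

No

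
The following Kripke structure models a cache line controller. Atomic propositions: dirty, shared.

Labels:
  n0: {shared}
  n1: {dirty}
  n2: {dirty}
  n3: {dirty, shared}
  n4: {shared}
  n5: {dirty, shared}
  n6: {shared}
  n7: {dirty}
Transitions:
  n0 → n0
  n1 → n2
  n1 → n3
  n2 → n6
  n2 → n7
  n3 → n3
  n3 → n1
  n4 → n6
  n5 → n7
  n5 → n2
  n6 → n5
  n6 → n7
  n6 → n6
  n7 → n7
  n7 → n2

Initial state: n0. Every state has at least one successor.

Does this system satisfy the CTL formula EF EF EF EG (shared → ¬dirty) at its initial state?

Holds

States satisfying EF EF EG (shared → ¬dirty): {n0, n1, n2, n3, n4, n5, n6, n7}.
States satisfying EF EF EF EG (shared → ¬dirty): {n0, n1, n2, n3, n4, n5, n6, n7}.
Some path from n0 reaches a state where EF EF EG (shared → ¬dirty) holds.
n0 ∈ Sat(EF EF EF EG (shared → ¬dirty)).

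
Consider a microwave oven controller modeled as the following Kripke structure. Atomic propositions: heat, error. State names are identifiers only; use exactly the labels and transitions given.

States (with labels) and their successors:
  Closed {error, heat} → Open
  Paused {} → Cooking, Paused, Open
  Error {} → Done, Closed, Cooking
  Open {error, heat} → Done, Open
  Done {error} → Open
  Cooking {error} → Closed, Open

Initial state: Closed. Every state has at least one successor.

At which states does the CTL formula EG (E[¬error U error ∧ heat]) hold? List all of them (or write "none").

States satisfying E[¬error U error ∧ heat]: {Closed, Paused, Error, Open}.
States satisfying EG (E[¬error U error ∧ heat]): {Closed, Paused, Error, Open}.

{Closed, Paused, Error, Open}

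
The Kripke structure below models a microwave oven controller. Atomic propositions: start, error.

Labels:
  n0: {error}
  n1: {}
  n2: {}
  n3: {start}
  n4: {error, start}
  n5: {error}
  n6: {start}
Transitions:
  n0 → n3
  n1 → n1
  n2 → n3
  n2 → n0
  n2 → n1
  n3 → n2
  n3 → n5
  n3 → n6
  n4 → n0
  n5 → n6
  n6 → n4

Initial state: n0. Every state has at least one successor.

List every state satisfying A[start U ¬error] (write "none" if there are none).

States satisfying start: {n3, n4, n6}.
States satisfying ¬error: {n1, n2, n3, n6}.
States satisfying A[start U ¬error]: {n1, n2, n3, n6}.

{n1, n2, n3, n6}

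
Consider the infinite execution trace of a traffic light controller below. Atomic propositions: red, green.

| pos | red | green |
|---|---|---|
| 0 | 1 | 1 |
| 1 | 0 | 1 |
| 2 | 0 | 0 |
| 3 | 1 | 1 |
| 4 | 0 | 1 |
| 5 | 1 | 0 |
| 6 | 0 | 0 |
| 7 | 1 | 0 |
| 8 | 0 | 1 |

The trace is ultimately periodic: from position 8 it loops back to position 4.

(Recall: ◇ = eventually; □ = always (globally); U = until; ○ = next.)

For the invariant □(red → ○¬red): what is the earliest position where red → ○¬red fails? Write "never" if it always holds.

never

red → ○¬red holds at every position 0..8, and those are all the positions the trace ever visits, so the invariant □(red → ○¬red) is never violated.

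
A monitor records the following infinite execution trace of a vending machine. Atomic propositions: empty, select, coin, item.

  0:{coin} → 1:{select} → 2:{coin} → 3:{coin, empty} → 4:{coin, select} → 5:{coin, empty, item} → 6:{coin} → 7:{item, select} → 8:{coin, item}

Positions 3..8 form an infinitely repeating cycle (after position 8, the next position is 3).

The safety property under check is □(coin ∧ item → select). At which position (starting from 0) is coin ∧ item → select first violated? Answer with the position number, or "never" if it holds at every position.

5

Check coin ∧ item → select at each position in order: 0 ✓, 1 ✓, 2 ✓, 3 ✓, 4 ✓.
At position 5 the labels are {coin, empty, item}, so coin ∧ item → select is false there. This is the first violation.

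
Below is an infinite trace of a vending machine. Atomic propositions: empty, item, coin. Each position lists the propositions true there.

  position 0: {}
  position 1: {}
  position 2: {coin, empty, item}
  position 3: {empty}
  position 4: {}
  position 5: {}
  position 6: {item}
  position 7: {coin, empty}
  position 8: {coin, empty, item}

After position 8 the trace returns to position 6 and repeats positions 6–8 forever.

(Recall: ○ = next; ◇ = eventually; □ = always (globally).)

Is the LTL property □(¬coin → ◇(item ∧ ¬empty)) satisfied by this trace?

¬coin → ◇(item ∧ ¬empty) holds at every position 0..8, and those are all positions ever visited, so □(¬coin → ◇(item ∧ ¬empty)) holds.
Positions where ¬coin holds: 0, 1, 3, 4, 5, 6.
Check ◇(item ∧ ¬empty) at each: 0→ok, 1→ok, 3→ok, 4→ok, 5→ok, 6→ok.

Satisfied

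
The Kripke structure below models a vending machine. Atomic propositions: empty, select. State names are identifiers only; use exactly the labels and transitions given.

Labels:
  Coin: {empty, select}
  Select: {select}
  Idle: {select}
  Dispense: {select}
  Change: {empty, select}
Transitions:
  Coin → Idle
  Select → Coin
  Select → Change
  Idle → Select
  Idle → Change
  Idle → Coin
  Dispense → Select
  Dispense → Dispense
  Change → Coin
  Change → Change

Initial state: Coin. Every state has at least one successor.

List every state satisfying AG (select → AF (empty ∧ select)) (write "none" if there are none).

States satisfying select → AF (empty ∧ select): {Coin, Select, Idle, Change}.
States satisfying AG (select → AF (empty ∧ select)): {Coin, Select, Idle, Change}.

{Coin, Select, Idle, Change}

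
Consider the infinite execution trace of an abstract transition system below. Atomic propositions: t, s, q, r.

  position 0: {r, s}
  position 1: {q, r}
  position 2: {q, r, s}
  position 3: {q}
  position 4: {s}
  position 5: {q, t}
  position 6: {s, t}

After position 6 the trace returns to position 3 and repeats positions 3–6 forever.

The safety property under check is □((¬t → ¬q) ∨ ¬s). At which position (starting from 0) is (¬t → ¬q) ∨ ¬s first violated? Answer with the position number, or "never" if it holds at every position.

2

Check (¬t → ¬q) ∨ ¬s at each position in order: 0 ✓, 1 ✓.
At position 2 the labels are {q, r, s}, so (¬t → ¬q) ∨ ¬s is false there. This is the first violation.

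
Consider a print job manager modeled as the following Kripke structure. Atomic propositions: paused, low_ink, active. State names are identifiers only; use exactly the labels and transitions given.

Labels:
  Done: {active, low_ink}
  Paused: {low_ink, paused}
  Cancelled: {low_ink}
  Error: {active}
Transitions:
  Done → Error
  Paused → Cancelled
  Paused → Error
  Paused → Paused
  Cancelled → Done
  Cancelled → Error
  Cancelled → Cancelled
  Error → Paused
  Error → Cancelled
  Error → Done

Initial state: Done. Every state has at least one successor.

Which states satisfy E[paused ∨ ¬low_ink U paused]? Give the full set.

{Paused, Error}

States satisfying paused ∨ ¬low_ink: {Paused, Error}.
States satisfying paused: {Paused}.
States satisfying E[paused ∨ ¬low_ink U paused]: {Paused, Error}.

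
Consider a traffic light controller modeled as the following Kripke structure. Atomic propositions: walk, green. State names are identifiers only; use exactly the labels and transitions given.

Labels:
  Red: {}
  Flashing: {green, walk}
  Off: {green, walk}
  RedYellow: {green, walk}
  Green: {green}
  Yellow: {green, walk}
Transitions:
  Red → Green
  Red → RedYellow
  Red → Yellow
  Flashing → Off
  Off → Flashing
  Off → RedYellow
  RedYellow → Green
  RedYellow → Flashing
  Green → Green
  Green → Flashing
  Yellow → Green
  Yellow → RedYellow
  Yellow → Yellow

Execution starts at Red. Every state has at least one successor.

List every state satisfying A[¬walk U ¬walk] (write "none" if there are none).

{Red, Green}

States satisfying ¬walk: {Red, Green}.
States satisfying A[¬walk U ¬walk]: {Red, Green}.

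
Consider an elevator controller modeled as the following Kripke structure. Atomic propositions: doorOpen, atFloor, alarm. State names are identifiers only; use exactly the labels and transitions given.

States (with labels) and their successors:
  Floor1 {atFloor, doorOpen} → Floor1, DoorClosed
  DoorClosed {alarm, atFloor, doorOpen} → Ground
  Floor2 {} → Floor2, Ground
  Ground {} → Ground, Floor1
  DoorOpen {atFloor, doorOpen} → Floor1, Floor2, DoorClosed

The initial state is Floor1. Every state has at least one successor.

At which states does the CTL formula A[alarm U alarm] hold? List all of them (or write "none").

States satisfying alarm: {DoorClosed}.
States satisfying A[alarm U alarm]: {DoorClosed}.

{DoorClosed}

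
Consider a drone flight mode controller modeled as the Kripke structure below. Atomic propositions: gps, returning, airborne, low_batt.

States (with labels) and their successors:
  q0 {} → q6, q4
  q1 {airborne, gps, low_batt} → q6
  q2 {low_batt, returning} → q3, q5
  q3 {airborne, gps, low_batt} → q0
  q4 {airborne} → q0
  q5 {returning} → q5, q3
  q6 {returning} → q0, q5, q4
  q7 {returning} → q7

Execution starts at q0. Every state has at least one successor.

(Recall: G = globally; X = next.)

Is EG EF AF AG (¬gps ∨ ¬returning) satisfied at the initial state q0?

Holds

States satisfying EF AF AG (¬gps ∨ ¬returning): {q0, q1, q2, q3, q4, q5, q6, q7}.
States satisfying EG EF AF AG (¬gps ∨ ¬returning): {q0, q1, q2, q3, q4, q5, q6, q7}.
q0 ∈ Sat(EG EF AF AG (¬gps ∨ ¬returning)).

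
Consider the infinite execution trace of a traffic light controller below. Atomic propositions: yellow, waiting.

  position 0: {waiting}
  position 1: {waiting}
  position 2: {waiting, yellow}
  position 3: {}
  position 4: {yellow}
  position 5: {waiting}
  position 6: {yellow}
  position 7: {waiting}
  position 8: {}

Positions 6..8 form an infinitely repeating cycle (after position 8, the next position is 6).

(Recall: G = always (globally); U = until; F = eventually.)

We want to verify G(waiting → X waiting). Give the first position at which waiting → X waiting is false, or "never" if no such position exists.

Check waiting → X waiting at each position in order: 0 ✓, 1 ✓.
At position 2 the labels are {waiting, yellow} and the next position 3 has {}, so waiting → X waiting is false there. This is the first violation.

2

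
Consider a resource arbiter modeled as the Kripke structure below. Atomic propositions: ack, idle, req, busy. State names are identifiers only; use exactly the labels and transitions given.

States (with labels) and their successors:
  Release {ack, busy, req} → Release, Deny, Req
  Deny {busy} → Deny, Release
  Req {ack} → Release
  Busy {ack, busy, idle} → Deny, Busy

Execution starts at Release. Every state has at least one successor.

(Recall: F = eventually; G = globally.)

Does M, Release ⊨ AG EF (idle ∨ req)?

Satisfied

States satisfying EF (idle ∨ req): {Release, Deny, Req, Busy}.
States satisfying AG EF (idle ∨ req): {Release, Deny, Req, Busy}.
Every state reachable from Release satisfies EF (idle ∨ req).
Release ∈ Sat(AG EF (idle ∨ req)).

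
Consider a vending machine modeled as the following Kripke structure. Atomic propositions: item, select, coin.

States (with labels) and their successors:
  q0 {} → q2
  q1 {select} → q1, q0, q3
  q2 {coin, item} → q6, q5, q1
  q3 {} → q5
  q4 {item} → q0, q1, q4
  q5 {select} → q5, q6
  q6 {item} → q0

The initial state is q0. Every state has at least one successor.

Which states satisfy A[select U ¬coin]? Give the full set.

States satisfying select: {q1, q5}.
States satisfying ¬coin: {q0, q1, q3, q4, q5, q6}.
States satisfying A[select U ¬coin]: {q0, q1, q3, q4, q5, q6}.

{q0, q1, q3, q4, q5, q6}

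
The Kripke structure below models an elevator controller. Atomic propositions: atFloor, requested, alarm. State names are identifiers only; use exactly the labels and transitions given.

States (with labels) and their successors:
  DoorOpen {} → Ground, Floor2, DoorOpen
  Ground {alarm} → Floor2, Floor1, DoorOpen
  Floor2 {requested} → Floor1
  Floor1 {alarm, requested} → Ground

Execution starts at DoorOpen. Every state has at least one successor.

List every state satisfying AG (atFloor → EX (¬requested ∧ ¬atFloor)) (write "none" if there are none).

{DoorOpen, Ground, Floor2, Floor1}

States satisfying atFloor → EX (¬requested ∧ ¬atFloor): {DoorOpen, Ground, Floor2, Floor1}.
States satisfying AG (atFloor → EX (¬requested ∧ ¬atFloor)): {DoorOpen, Ground, Floor2, Floor1}.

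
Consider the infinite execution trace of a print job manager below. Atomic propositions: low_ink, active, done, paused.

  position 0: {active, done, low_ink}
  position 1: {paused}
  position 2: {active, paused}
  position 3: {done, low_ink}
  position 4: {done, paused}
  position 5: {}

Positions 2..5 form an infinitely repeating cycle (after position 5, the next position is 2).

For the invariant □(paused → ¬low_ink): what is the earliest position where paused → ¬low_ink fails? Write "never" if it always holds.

paused → ¬low_ink holds at every position 0..5, and those are all the positions the trace ever visits, so the invariant □(paused → ¬low_ink) is never violated.

never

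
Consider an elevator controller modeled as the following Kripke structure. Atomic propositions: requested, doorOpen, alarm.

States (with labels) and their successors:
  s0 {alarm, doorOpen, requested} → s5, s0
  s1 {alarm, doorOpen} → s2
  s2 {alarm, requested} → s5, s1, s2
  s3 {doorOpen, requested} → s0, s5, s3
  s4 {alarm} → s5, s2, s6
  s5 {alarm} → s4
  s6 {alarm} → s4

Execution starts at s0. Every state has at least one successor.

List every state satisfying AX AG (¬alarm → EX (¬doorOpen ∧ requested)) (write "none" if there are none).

States satisfying AG (¬alarm → EX (¬doorOpen ∧ requested)): {s0, s1, s2, s4, s5, s6}.
States satisfying AX AG (¬alarm → EX (¬doorOpen ∧ requested)): {s0, s1, s2, s4, s5, s6}.

{s0, s1, s2, s4, s5, s6}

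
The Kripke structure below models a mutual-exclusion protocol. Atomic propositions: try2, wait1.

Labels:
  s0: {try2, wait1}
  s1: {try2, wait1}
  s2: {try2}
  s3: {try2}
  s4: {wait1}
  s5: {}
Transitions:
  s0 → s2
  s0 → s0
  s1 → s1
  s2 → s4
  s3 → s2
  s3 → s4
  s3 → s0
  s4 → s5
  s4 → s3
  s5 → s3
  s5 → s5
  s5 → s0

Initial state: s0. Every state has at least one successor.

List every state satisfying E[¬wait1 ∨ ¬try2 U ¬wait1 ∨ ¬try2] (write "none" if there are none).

States satisfying ¬wait1 ∨ ¬try2: {s2, s3, s4, s5}.
States satisfying E[¬wait1 ∨ ¬try2 U ¬wait1 ∨ ¬try2]: {s2, s3, s4, s5}.

{s2, s3, s4, s5}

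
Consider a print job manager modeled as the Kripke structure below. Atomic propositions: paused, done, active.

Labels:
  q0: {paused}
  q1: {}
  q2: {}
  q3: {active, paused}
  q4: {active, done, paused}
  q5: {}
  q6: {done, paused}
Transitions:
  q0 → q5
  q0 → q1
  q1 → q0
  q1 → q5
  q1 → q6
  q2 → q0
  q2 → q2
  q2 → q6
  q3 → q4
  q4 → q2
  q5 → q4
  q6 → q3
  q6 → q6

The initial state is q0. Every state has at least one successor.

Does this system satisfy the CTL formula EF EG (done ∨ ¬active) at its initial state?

Yes

States satisfying EG (done ∨ ¬active): {q0, q1, q2, q4, q5, q6}.
States satisfying EF EG (done ∨ ¬active): {q0, q1, q2, q3, q4, q5, q6}.
Some path from q0 reaches a state where EG (done ∨ ¬active) holds.
q0 ∈ Sat(EF EG (done ∨ ¬active)).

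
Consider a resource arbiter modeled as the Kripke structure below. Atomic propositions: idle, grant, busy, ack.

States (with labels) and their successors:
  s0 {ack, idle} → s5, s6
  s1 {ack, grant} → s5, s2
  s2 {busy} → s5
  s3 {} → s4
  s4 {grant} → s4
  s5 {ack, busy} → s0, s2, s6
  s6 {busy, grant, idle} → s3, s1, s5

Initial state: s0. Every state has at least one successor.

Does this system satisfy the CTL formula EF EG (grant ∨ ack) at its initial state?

Holds

States satisfying EG (grant ∨ ack): {s0, s1, s4, s5, s6}.
States satisfying EF EG (grant ∨ ack): {s0, s1, s2, s3, s4, s5, s6}.
Some path from s0 reaches a state where EG (grant ∨ ack) holds.
s0 ∈ Sat(EF EG (grant ∨ ack)).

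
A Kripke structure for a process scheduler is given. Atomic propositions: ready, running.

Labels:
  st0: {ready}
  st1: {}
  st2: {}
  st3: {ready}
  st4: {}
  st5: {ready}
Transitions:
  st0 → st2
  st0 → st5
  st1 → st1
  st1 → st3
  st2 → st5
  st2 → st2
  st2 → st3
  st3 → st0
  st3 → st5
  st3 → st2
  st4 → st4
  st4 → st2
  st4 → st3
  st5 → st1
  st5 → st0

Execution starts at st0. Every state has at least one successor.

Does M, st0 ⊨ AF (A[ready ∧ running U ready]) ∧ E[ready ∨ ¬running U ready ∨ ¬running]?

Satisfied

States satisfying A[ready ∧ running U ready]: {st0, st3, st5}.
States satisfying AF (A[ready ∧ running U ready]): {st0, st3, st5}.
States satisfying ready ∨ ¬running: {st0, st1, st2, st3, st4, st5}.
States satisfying E[ready ∨ ¬running U ready ∨ ¬running]: {st0, st1, st2, st3, st4, st5}.
States satisfying AF (A[ready ∧ running U ready]) ∧ E[ready ∨ ¬running U ready ∨ ¬running]: {st0, st3, st5}.
st0 ∈ Sat(AF (A[ready ∧ running U ready]) ∧ E[ready ∨ ¬running U ready ∨ ¬running]).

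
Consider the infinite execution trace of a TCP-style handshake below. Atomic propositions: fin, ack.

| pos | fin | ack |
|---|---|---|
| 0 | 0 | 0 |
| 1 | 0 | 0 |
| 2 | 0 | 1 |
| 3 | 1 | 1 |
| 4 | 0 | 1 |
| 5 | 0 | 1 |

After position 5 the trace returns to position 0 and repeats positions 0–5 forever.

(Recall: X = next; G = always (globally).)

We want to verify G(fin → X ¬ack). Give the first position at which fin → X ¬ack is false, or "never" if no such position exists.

Check fin → X ¬ack at each position in order: 0 ✓, 1 ✓, 2 ✓.
At position 3 the labels are {ack, fin} and the next position 4 has {ack}, so fin → X ¬ack is false there. This is the first violation.

3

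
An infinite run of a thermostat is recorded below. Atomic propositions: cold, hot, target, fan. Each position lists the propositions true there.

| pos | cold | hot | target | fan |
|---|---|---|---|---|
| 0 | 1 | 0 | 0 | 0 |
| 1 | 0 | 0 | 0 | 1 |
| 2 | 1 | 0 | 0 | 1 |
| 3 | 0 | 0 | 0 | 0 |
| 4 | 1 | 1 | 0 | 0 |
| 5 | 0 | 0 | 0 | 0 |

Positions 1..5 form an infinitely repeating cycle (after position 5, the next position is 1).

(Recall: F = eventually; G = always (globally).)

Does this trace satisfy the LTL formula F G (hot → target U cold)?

G (hot → target U cold) holds at position 0, which is reachable from 0, so F G (hot → target U cold) holds.

Holds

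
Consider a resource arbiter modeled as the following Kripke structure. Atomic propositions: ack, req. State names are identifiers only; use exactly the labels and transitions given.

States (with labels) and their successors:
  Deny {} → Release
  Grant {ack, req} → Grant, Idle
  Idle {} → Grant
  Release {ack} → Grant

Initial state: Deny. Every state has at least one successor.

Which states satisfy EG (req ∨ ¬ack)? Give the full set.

{Grant, Idle}

States satisfying req ∨ ¬ack: {Deny, Grant, Idle}.
States satisfying EG (req ∨ ¬ack): {Grant, Idle}.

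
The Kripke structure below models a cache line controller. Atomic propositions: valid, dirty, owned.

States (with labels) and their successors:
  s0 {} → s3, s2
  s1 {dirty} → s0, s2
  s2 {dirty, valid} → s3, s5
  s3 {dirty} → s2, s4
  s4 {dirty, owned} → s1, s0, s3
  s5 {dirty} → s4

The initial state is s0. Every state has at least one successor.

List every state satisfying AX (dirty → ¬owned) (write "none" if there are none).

{s0, s1, s2, s4}

States satisfying dirty → ¬owned: {s0, s1, s2, s3, s5}.
States satisfying AX (dirty → ¬owned): {s0, s1, s2, s4}.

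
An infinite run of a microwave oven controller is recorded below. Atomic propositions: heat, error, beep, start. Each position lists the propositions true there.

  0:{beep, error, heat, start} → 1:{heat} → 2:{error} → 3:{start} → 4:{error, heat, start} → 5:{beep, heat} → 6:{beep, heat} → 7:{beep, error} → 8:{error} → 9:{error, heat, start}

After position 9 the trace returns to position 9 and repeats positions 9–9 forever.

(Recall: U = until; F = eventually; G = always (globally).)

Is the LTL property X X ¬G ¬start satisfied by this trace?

Yes

The position after 0 is 1; X ¬G ¬start is true there.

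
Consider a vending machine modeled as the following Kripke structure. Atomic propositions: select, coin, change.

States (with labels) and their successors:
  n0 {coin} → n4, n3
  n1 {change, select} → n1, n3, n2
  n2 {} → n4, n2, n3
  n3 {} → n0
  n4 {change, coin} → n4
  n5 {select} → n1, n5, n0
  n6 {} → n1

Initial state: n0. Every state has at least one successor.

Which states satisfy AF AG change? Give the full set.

{n4}

States satisfying AG change: {n4}.
States satisfying AF AG change: {n4}.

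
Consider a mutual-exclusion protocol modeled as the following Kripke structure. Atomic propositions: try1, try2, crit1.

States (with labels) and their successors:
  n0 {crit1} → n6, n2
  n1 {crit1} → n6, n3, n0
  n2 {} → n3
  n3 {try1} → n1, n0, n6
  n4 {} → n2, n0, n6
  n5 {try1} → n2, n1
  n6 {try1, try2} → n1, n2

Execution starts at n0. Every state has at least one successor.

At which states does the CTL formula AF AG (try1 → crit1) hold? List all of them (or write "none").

none

States satisfying AG (try1 → crit1): ∅.
States satisfying AF AG (try1 → crit1): ∅.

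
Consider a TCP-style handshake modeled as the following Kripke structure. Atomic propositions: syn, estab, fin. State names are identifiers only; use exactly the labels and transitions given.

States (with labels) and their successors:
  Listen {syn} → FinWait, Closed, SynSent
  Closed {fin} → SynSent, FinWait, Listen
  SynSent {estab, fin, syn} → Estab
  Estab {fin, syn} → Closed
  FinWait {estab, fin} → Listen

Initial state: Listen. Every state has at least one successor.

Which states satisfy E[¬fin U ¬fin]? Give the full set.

{Listen}

States satisfying ¬fin: {Listen}.
States satisfying E[¬fin U ¬fin]: {Listen}.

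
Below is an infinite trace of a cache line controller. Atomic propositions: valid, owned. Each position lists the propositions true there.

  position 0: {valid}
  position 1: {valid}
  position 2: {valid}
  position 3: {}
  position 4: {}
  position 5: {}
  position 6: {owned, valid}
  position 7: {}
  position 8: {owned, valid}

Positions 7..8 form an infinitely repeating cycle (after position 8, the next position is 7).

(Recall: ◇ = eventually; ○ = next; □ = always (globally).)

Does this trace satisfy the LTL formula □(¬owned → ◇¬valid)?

¬owned → ◇¬valid holds at every position 0..8, and those are all positions ever visited, so □(¬owned → ◇¬valid) holds.
Positions where ¬owned holds: 0, 1, 2, 3, 4, 5, 7.
Check ◇¬valid at each: 0→ok, 1→ok, 2→ok, 3→ok, 4→ok, 5→ok, 7→ok.

Satisfied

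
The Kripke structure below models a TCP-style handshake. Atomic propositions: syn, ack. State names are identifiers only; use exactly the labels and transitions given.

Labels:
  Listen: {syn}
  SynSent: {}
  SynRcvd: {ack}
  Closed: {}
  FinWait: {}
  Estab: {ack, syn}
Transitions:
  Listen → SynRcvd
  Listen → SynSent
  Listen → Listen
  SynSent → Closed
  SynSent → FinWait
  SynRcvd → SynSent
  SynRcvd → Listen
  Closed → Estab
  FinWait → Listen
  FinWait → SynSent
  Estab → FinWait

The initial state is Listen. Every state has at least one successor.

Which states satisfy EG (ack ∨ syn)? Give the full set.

{Listen, SynRcvd}

States satisfying ack ∨ syn: {Listen, SynRcvd, Estab}.
States satisfying EG (ack ∨ syn): {Listen, SynRcvd}.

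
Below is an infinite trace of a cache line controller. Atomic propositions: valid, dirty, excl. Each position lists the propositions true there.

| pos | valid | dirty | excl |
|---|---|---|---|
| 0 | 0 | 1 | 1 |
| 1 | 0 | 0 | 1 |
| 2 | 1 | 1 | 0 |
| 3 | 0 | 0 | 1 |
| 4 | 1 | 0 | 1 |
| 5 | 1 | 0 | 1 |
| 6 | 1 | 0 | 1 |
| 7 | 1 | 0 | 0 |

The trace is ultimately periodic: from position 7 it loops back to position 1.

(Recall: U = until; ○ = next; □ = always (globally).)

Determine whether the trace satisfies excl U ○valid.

Walking from position 0: ○valid first holds at position 1, and excl holds at every earlier position along the way, so excl U ○valid holds.

Holds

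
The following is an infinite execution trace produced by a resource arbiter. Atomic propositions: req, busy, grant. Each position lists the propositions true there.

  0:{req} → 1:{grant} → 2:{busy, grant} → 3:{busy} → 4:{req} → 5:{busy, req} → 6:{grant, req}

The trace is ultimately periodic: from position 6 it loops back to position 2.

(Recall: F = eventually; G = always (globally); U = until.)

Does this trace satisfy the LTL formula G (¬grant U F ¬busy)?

¬grant U F ¬busy holds at every position 0..6, and those are all positions ever visited, so G (¬grant U F ¬busy) holds.

Satisfied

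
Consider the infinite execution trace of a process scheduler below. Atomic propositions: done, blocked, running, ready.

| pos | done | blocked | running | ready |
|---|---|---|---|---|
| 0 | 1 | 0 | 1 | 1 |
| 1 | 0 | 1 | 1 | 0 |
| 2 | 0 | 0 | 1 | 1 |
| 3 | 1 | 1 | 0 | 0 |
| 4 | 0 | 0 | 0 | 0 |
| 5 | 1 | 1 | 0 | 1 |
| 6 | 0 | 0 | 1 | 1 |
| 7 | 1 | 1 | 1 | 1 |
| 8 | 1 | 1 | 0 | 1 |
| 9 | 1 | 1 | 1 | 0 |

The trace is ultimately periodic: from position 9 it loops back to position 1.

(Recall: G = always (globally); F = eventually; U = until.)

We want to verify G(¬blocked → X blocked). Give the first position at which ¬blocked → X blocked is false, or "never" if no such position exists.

¬blocked → X blocked holds at every position 0..9, and those are all the positions the trace ever visits, so the invariant G(¬blocked → X blocked) is never violated.

never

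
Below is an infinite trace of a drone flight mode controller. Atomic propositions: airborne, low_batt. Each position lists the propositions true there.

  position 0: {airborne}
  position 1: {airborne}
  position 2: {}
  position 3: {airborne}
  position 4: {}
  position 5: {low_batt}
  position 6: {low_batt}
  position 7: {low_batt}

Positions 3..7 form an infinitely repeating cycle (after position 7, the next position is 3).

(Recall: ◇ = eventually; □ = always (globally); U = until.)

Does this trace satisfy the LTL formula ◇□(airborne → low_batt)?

Violated

□(airborne → low_batt) is false at every position 0..7, so it never becomes true and ◇□(airborne → low_batt) fails.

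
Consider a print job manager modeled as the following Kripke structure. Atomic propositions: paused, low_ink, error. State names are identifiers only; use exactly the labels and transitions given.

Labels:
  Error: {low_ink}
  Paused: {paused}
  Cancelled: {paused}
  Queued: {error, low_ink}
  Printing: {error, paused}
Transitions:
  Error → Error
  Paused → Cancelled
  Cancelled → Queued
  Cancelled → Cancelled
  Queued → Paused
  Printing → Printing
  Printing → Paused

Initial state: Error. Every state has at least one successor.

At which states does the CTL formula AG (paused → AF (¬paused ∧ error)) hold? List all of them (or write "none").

States satisfying paused → AF (¬paused ∧ error): {Error, Queued}.
States satisfying AG (paused → AF (¬paused ∧ error)): {Error}.

{Error}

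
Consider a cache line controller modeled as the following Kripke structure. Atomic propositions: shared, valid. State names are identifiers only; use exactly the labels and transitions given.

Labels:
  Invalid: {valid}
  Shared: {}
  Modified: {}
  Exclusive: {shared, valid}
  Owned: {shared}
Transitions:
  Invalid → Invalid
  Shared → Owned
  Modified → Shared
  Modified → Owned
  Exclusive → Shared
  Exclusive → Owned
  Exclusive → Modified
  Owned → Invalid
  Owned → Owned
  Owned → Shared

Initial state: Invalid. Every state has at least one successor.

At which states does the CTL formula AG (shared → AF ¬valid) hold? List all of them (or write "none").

States satisfying shared → AF ¬valid: {Invalid, Shared, Modified, Exclusive, Owned}.
States satisfying AG (shared → AF ¬valid): {Invalid, Shared, Modified, Exclusive, Owned}.

{Invalid, Shared, Modified, Exclusive, Owned}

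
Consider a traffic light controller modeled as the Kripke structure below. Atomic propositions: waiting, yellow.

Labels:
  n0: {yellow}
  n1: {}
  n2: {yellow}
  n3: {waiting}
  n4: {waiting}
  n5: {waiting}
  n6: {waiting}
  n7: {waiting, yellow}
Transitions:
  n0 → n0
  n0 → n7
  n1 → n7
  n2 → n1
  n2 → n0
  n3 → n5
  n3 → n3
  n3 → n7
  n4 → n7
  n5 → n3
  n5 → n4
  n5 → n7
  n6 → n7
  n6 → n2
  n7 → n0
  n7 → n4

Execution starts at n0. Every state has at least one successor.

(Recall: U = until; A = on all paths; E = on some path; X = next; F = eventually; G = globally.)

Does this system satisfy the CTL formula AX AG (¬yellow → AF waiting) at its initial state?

States satisfying AG (¬yellow → AF waiting): {n0, n1, n2, n3, n4, n5, n6, n7}.
States satisfying AX AG (¬yellow → AF waiting): {n0, n1, n2, n3, n4, n5, n6, n7}.
n0 ∈ Sat(AX AG (¬yellow → AF waiting)).

Yes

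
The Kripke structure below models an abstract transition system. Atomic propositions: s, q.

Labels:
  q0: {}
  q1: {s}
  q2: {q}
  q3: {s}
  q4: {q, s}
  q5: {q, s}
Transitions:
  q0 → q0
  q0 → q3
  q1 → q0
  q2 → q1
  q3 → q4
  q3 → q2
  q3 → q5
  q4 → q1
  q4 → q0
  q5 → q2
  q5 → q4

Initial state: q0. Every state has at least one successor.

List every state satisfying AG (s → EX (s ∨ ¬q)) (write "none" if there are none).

{q0, q1, q2, q3, q4, q5}

States satisfying s → EX (s ∨ ¬q): {q0, q1, q2, q3, q4, q5}.
States satisfying AG (s → EX (s ∨ ¬q)): {q0, q1, q2, q3, q4, q5}.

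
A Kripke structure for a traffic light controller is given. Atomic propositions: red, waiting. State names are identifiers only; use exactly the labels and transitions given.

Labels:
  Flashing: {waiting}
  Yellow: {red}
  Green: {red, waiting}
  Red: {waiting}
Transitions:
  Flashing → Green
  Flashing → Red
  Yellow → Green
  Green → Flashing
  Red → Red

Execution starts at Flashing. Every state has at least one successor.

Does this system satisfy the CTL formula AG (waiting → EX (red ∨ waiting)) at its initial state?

Yes

States satisfying waiting → EX (red ∨ waiting): {Flashing, Yellow, Green, Red}.
States satisfying AG (waiting → EX (red ∨ waiting)): {Flashing, Yellow, Green, Red}.
Every state reachable from Flashing satisfies waiting → EX (red ∨ waiting).
Flashing ∈ Sat(AG (waiting → EX (red ∨ waiting))).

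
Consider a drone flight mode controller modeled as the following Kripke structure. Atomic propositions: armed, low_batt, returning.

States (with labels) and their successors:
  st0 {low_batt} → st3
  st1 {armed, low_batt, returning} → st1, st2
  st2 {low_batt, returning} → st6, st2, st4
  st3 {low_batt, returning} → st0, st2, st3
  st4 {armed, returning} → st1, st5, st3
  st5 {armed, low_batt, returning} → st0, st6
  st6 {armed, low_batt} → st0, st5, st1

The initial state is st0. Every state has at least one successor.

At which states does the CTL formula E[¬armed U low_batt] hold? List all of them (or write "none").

States satisfying ¬armed: {st0, st2, st3}.
States satisfying low_batt: {st0, st1, st2, st3, st5, st6}.
States satisfying E[¬armed U low_batt]: {st0, st1, st2, st3, st5, st6}.

{st0, st1, st2, st3, st5, st6}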